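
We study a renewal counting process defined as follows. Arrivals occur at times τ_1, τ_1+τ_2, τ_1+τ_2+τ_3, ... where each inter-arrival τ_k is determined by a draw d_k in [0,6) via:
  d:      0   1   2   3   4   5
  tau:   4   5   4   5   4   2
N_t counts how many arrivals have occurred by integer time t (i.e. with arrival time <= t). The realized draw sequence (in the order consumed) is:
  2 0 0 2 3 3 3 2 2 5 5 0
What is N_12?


3

draw d_1=2: τ_1=4, arrival time A_1=4
draw d_2=0: τ_2=4, arrival time A_2=8
draw d_3=0: τ_3=4, arrival time A_3=12
draw d_4=2: τ_4=4, arrival time A_4=16
draw d_5=3: τ_5=5, arrival time A_5=21
draw d_6=3: τ_6=5, arrival time A_6=26
draw d_7=3: τ_7=5, arrival time A_7=31
draw d_8=2: τ_8=4, arrival time A_8=35
draw d_9=2: τ_9=4, arrival time A_9=39
draw d_10=5: τ_10=2, arrival time A_10=41
draw d_11=5: τ_11=2, arrival time A_11=43
draw d_12=0: τ_12=4, arrival time A_12=47
N_t over t=0..12: 0:0 1:0 2:0 3:0 4:1 5:1 6:1 7:1 8:2 9:2 10:2 11:2 12:3


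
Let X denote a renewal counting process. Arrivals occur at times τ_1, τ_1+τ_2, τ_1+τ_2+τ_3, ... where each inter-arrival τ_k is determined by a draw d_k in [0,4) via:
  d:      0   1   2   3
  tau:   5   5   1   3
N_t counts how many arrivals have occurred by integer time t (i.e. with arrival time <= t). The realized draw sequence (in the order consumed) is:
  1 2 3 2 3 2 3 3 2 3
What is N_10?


4

draw d_1=1: τ_1=5, arrival time A_1=5
draw d_2=2: τ_2=1, arrival time A_2=6
draw d_3=3: τ_3=3, arrival time A_3=9
draw d_4=2: τ_4=1, arrival time A_4=10
draw d_5=3: τ_5=3, arrival time A_5=13
draw d_6=2: τ_6=1, arrival time A_6=14
draw d_7=3: τ_7=3, arrival time A_7=17
draw d_8=3: τ_8=3, arrival time A_8=20
draw d_9=2: τ_9=1, arrival time A_9=21
draw d_10=3: τ_10=3, arrival time A_10=24
N_t over t=0..10: 0:0 1:0 2:0 3:0 4:0 5:1 6:2 7:2 8:2 9:3 10:4


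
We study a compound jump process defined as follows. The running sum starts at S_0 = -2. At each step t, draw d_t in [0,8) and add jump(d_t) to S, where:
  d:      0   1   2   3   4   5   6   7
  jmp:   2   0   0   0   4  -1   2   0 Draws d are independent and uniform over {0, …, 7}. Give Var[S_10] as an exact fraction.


755/32

Outcome values over d=0..7: [2, 0, 0, 0, 4, -1, 2, 0]
Σy = 7, Σy² = 25, M = 8
μ = 7/8 = 7/8,  σ² = 25/8 − (7/8)² = 151/64
Independent increments: Var[S_10] = 10·σ² = 10·(151/64) = 755/32


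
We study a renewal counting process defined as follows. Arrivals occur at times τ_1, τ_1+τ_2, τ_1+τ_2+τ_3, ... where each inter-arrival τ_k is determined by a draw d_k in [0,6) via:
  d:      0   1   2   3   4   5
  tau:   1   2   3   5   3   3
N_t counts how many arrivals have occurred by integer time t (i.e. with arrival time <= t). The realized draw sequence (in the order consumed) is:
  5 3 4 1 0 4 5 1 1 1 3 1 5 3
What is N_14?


draw d_1=5: τ_1=3, arrival time A_1=3
draw d_2=3: τ_2=5, arrival time A_2=8
draw d_3=4: τ_3=3, arrival time A_3=11
draw d_4=1: τ_4=2, arrival time A_4=13
draw d_5=0: τ_5=1, arrival time A_5=14
draw d_6=4: τ_6=3, arrival time A_6=17
draw d_7=5: τ_7=3, arrival time A_7=20
draw d_8=1: τ_8=2, arrival time A_8=22
draw d_9=1: τ_9=2, arrival time A_9=24
draw d_10=1: τ_10=2, arrival time A_10=26
draw d_11=3: τ_11=5, arrival time A_11=31
draw d_12=1: τ_12=2, arrival time A_12=33
draw d_13=5: τ_13=3, arrival time A_13=36
draw d_14=3: τ_14=5, arrival time A_14=41
N_t over t=0..14: 0:0 1:0 2:0 3:1 4:1 5:1 6:1 7:1 8:2 9:2 10:2 11:3 12:3 13:4 14:5

5


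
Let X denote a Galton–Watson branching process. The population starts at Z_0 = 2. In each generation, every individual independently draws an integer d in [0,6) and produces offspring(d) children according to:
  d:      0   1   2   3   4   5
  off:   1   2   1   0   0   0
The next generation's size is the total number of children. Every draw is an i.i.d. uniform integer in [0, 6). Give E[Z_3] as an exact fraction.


Outcome values over d=0..5: [1, 2, 1, 0, 0, 0]
Σy = 4, Σy² = 6, M = 6
μ = 4/6 = 2/3,  σ² = 6/6 − (2/3)² = 5/9
E[Z_0] = 2
E[Z_1] = 2/3·E[Z_0] = 4/3
E[Z_2] = 2/3·E[Z_1] = 8/9
E[Z_3] = 2/3·E[Z_2] = 16/27

16/27


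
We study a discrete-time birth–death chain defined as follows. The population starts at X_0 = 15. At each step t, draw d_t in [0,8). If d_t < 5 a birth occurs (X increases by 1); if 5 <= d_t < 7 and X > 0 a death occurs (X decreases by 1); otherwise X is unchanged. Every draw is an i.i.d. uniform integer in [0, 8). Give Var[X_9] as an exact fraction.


X can drop by at most 1 per step and X_0 = 15 > T = 9, so X_t >= 15 − t >= 6 > 0 for every t <= 9: the floor at 0 (the 'and X > 0' condition) never binds. Hence X_9 = X_0 + Σ_{t<9} Y_t with i.i.d. increments Y_t = y(d_t) ∈ {+1, −1, 0}.
Outcome values over d=0..7: [1, 1, 1, 1, 1, -1, -1, 0]
Σy = 3, Σy² = 7, M = 8
μ = 3/8 = 3/8,  σ² = 7/8 − (3/8)² = 47/64
Independent increments: Var[X_9] = 9·σ² = 9·(47/64) = 423/64

423/64


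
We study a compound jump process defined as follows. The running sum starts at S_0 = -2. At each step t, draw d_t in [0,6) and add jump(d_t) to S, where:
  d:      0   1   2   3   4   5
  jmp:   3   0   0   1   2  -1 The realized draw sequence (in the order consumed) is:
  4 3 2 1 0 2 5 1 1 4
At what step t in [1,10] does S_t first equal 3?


7

t=0: S=-2, d=4, jump=2, S_1=0
t=1: S=0, d=3, jump=1, S_2=1
t=2: S=1, d=2, jump=0, S_3=1
t=3: S=1, d=1, jump=0, S_4=1
t=4: S=1, d=0, jump=3, S_5=4
t=5: S=4, d=2, jump=0, S_6=4
t=6: S=4, d=5, jump=-1, S_7=3
t=7: S=3, d=1, jump=0, S_8=3
t=8: S=3, d=1, jump=0, S_9=3
t=9: S=3, d=4, jump=2, S_10=5


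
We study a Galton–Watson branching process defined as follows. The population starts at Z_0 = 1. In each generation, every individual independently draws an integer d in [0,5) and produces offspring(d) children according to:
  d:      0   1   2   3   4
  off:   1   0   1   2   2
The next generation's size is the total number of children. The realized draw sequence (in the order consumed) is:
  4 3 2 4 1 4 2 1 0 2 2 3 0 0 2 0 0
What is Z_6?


gen 0: Z_0=1, draws=[4], offspring=[2], Z_1=2
gen 1: Z_1=2, draws=[3, 2], offspring=[2, 1], Z_2=3
gen 2: Z_2=3, draws=[4, 1, 4], offspring=[2, 0, 2], Z_3=4
gen 3: Z_3=4, draws=[2, 1, 0, 2], offspring=[1, 0, 1, 1], Z_4=3
gen 4: Z_4=3, draws=[2, 3, 0], offspring=[1, 2, 1], Z_5=4
gen 5: Z_5=4, draws=[0, 2, 0, 0], offspring=[1, 1, 1, 1], Z_6=4

4


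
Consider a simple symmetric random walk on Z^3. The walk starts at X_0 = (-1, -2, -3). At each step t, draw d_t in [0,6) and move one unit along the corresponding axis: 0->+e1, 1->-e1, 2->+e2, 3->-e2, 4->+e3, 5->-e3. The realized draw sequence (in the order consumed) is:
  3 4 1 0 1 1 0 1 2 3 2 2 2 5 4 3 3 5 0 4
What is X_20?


(-2, -2, -2)

t=0: X=(-1, -2, -3), d=3 → -e2, X_1=(-1, -3, -3)
t=1: X=(-1, -3, -3), d=4 → +e3, X_2=(-1, -3, -2)
t=2: X=(-1, -3, -2), d=1 → -e1, X_3=(-2, -3, -2)
t=3: X=(-2, -3, -2), d=0 → +e1, X_4=(-1, -3, -2)
t=4: X=(-1, -3, -2), d=1 → -e1, X_5=(-2, -3, -2)
t=5: X=(-2, -3, -2), d=1 → -e1, X_6=(-3, -3, -2)
t=6: X=(-3, -3, -2), d=0 → +e1, X_7=(-2, -3, -2)
t=7: X=(-2, -3, -2), d=1 → -e1, X_8=(-3, -3, -2)
t=8: X=(-3, -3, -2), d=2 → +e2, X_9=(-3, -2, -2)
t=9: X=(-3, -2, -2), d=3 → -e2, X_10=(-3, -3, -2)
t=10: X=(-3, -3, -2), d=2 → +e2, X_11=(-3, -2, -2)
t=11: X=(-3, -2, -2), d=2 → +e2, X_12=(-3, -1, -2)
t=12: X=(-3, -1, -2), d=2 → +e2, X_13=(-3, 0, -2)
t=13: X=(-3, 0, -2), d=5 → -e3, X_14=(-3, 0, -3)
t=14: X=(-3, 0, -3), d=4 → +e3, X_15=(-3, 0, -2)
t=15: X=(-3, 0, -2), d=3 → -e2, X_16=(-3, -1, -2)
t=16: X=(-3, -1, -2), d=3 → -e2, X_17=(-3, -2, -2)
t=17: X=(-3, -2, -2), d=5 → -e3, X_18=(-3, -2, -3)
t=18: X=(-3, -2, -3), d=0 → +e1, X_19=(-2, -2, -3)
t=19: X=(-2, -2, -3), d=4 → +e3, X_20=(-2, -2, -2)


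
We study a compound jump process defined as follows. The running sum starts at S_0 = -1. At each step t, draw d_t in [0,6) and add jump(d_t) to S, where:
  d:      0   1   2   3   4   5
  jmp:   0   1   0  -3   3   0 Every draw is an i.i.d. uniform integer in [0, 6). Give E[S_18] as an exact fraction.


Outcome values over d=0..5: [0, 1, 0, -3, 3, 0]
Σy = 1, Σy² = 19, M = 6
μ = 1/6 = 1/6,  σ² = 19/6 − (1/6)² = 113/36
E[S_18] = -1 + 18·(1/6) = 2

2


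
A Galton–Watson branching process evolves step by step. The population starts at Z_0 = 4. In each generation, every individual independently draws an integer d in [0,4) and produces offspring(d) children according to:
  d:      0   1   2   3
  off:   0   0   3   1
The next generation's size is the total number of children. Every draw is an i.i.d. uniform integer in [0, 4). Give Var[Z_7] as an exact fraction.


42

Outcome values over d=0..3: [0, 0, 3, 1]
Σy = 4, Σy² = 10, M = 4
μ = 4/4 = 1,  σ² = 10/4 − (1)² = 3/2
V_0 = 0, E_0 = 4
V_1 = 3/2·E_0 + (1)²·V_0 = 6;  E_1 = 4
V_2 = 3/2·E_1 + (1)²·V_1 = 12;  E_2 = 4
V_3 = 3/2·E_2 + (1)²·V_2 = 18;  E_3 = 4
V_4 = 3/2·E_3 + (1)²·V_3 = 24;  E_4 = 4
V_5 = 3/2·E_4 + (1)²·V_4 = 30;  E_5 = 4
V_6 = 3/2·E_5 + (1)²·V_5 = 36;  E_6 = 4
V_7 = 3/2·E_6 + (1)²·V_6 = 42;  E_7 = 4


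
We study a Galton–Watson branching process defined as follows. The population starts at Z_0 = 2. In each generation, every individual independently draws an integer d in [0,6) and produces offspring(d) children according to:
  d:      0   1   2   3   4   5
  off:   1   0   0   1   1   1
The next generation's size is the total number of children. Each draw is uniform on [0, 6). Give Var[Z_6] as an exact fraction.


Outcome values over d=0..5: [1, 0, 0, 1, 1, 1]
Σy = 4, Σy² = 4, M = 6
μ = 4/6 = 2/3,  σ² = 4/6 − (2/3)² = 2/9
V_0 = 0, E_0 = 2
V_1 = 2/9·E_0 + (2/3)²·V_0 = 4/9;  E_1 = 4/3
V_2 = 2/9·E_1 + (2/3)²·V_1 = 40/81;  E_2 = 8/9
V_3 = 2/9·E_2 + (2/3)²·V_2 = 304/729;  E_3 = 16/27
V_4 = 2/9·E_3 + (2/3)²·V_3 = 2080/6561;  E_4 = 32/81
V_5 = 2/9·E_4 + (2/3)²·V_4 = 13504/59049;  E_5 = 64/243
V_6 = 2/9·E_5 + (2/3)²·V_5 = 85120/531441;  E_6 = 128/729

85120/531441


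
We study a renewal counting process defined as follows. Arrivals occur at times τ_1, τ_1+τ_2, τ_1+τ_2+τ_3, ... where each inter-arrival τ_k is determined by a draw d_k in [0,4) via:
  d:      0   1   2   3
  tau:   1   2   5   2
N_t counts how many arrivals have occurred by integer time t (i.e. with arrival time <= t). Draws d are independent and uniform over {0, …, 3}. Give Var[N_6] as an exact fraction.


Inter-arrival values over d=0..3: [1, 2, 5, 2]
Each d has probability 1/4, so the pmf of τ is: f(1) = 1/4, f(2) = 1/2, f(5) = 1/4
Let p_n(j) = P(N_n = j), with p_0 = [1]. Condition on τ_1: p_n(0) = P(τ > n), and for j >= 1, p_n(j) = Σ_{k<=n} f(k)·p_{n−k}(j−1)
p_1 = [3/4, 1/4]  (j = 0..1)
p_2 = [1/4, 11/16, 1/16]  (j = 0..2)
p_3 = [1/4, 7/16, 19/64, 1/64]  (j = 0..3)
p_4 = [1/4, 3/16, 29/64, 27/256, 1/256]  (j = 0..4)
p_5 = [0, 7/16, 17/64, 67/256, 35/1024, 1/1024]  (j = 0..5)
p_6 = [0, 5/16, 17/64, 75/256, 121/1024, 43/4096, 1/4096]  (j = 0..6)
E[N_6] = Σ j·p_6(j) = 9213/4096;  E[N_6²] = Σ j²·p_6(j) = 25287/4096
Var[N_6] = 25287/4096 − (9213/4096)² = 18696183/16777216

18696183/16777216


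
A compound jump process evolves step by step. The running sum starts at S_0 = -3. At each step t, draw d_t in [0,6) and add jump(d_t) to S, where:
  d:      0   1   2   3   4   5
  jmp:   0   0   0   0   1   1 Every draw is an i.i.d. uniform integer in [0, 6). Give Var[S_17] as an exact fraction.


Outcome values over d=0..5: [0, 0, 0, 0, 1, 1]
Σy = 2, Σy² = 2, M = 6
μ = 2/6 = 1/3,  σ² = 2/6 − (1/3)² = 2/9
Independent increments: Var[S_17] = 17·σ² = 17·(2/9) = 34/9

34/9


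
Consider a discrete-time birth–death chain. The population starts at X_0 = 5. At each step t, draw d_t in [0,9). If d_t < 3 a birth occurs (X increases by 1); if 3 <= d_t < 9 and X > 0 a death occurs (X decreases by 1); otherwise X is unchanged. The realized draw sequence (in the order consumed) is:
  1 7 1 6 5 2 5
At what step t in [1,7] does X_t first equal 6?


t=0: X=5, d=1 → birth, X_1=6
t=1: X=6, d=7 → death, X_2=5
t=2: X=5, d=1 → birth, X_3=6
t=3: X=6, d=6 → death, X_4=5
t=4: X=5, d=5 → death, X_5=4
t=5: X=4, d=2 → birth, X_6=5
t=6: X=5, d=5 → death, X_7=4

1


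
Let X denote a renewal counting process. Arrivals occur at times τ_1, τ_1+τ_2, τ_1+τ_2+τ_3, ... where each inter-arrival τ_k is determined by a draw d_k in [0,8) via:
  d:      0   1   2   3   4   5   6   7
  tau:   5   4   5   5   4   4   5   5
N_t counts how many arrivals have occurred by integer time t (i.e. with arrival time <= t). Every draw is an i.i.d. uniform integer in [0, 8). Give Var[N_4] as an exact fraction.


Inter-arrival values over d=0..7: [5, 4, 5, 5, 4, 4, 5, 5]
Each d has probability 1/8, so the pmf of τ is: f(4) = 3/8, f(5) = 5/8
Let p_n(j) = P(N_n = j), with p_0 = [1]. Condition on τ_1: p_n(0) = P(τ > n), and for j >= 1, p_n(j) = Σ_{k<=n} f(k)·p_{n−k}(j−1)
p_1 = [1]  (j = 0)
p_2 = [1]  (j = 0)
p_3 = [1]  (j = 0)
p_4 = [5/8, 3/8]  (j = 0..1)
E[N_4] = Σ j·p_4(j) = 3/8;  E[N_4²] = Σ j²·p_4(j) = 3/8
Var[N_4] = 3/8 − (3/8)² = 15/64

15/64


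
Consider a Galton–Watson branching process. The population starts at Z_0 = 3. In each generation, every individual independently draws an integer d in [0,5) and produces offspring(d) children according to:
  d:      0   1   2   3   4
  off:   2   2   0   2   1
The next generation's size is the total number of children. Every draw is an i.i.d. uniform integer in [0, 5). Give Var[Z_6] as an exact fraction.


Outcome values over d=0..4: [2, 2, 0, 2, 1]
Σy = 7, Σy² = 13, M = 5
μ = 7/5 = 7/5,  σ² = 13/5 − (7/5)² = 16/25
V_0 = 0, E_0 = 3
V_1 = 16/25·E_0 + (7/5)²·V_0 = 48/25;  E_1 = 21/5
V_2 = 16/25·E_1 + (7/5)²·V_1 = 4032/625;  E_2 = 147/25
V_3 = 16/25·E_2 + (7/5)²·V_2 = 256368/15625;  E_3 = 1029/125
V_4 = 16/25·E_3 + (7/5)²·V_3 = 14620032/390625;  E_4 = 7203/625
V_5 = 16/25·E_4 + (7/5)²·V_4 = 788411568/9765625;  E_5 = 50421/3125
V_6 = 16/25·E_5 + (7/5)²·V_5 = 41153216832/244140625;  E_6 = 352947/15625

41153216832/244140625


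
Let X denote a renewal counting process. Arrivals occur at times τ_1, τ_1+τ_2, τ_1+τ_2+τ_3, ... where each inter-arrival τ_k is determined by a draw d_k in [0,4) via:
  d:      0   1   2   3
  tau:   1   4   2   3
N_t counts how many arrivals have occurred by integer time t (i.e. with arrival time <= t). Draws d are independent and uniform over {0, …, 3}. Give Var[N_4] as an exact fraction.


Inter-arrival values over d=0..3: [1, 4, 2, 3]
Each d has probability 1/4, so the pmf of τ is: f(1) = 1/4, f(2) = 1/4, f(3) = 1/4, f(4) = 1/4
Let p_n(j) = P(N_n = j), with p_0 = [1]. Condition on τ_1: p_n(0) = P(τ > n), and for j >= 1, p_n(j) = Σ_{k<=n} f(k)·p_{n−k}(j−1)
p_1 = [3/4, 1/4]  (j = 0..1)
p_2 = [1/2, 7/16, 1/16]  (j = 0..2)
p_3 = [1/4, 9/16, 11/64, 1/64]  (j = 0..3)
p_4 = [0, 5/8, 5/16, 15/256, 1/256]  (j = 0..4)
E[N_4] = Σ j·p_4(j) = 369/256;  E[N_4²] = Σ j²·p_4(j) = 631/256
Var[N_4] = 631/256 − (369/256)² = 25375/65536

25375/65536


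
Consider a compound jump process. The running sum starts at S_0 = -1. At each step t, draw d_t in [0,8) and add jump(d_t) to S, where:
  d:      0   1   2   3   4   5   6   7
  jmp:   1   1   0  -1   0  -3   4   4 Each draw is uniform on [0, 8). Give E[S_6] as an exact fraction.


Outcome values over d=0..7: [1, 1, 0, -1, 0, -3, 4, 4]
Σy = 6, Σy² = 44, M = 8
μ = 6/8 = 3/4,  σ² = 44/8 − (3/4)² = 79/16
E[S_6] = -1 + 6·(3/4) = 7/2

7/2


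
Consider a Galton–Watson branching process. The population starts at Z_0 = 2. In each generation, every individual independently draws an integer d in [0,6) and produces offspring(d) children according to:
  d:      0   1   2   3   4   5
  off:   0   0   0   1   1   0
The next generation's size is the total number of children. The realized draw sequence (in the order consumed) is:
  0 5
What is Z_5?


0

gen 0: Z_0=2, draws=[0, 5], offspring=[0, 0], Z_1=0
gen 1: Z_1=0, draws=[], offspring=[], Z_2=0
gen 2: Z_2=0, draws=[], offspring=[], Z_3=0
gen 3: Z_3=0, draws=[], offspring=[], Z_4=0
gen 4: Z_4=0, draws=[], offspring=[], Z_5=0


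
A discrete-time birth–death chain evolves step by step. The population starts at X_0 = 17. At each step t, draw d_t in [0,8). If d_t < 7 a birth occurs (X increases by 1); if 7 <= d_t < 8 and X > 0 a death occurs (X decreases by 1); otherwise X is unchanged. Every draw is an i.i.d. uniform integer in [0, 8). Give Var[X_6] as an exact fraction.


21/8

X can drop by at most 1 per step and X_0 = 17 > T = 6, so X_t >= 17 − t >= 11 > 0 for every t <= 6: the floor at 0 (the 'and X > 0' condition) never binds. Hence X_6 = X_0 + Σ_{t<6} Y_t with i.i.d. increments Y_t = y(d_t) ∈ {+1, −1, 0}.
Outcome values over d=0..7: [1, 1, 1, 1, 1, 1, 1, -1]
Σy = 6, Σy² = 8, M = 8
μ = 6/8 = 3/4,  σ² = 8/8 − (3/4)² = 7/16
Independent increments: Var[X_6] = 6·σ² = 6·(7/16) = 21/8


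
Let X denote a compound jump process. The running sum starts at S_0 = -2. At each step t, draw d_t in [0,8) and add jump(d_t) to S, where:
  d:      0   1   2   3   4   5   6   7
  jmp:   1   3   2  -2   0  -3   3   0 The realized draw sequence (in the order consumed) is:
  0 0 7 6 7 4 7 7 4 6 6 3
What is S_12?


7

t=0: S=-2, d=0, jump=1, S_1=-1
t=1: S=-1, d=0, jump=1, S_2=0
t=2: S=0, d=7, jump=0, S_3=0
t=3: S=0, d=6, jump=3, S_4=3
t=4: S=3, d=7, jump=0, S_5=3
t=5: S=3, d=4, jump=0, S_6=3
t=6: S=3, d=7, jump=0, S_7=3
t=7: S=3, d=7, jump=0, S_8=3
t=8: S=3, d=4, jump=0, S_9=3
t=9: S=3, d=6, jump=3, S_10=6
t=10: S=6, d=6, jump=3, S_11=9
t=11: S=9, d=3, jump=-2, S_12=7


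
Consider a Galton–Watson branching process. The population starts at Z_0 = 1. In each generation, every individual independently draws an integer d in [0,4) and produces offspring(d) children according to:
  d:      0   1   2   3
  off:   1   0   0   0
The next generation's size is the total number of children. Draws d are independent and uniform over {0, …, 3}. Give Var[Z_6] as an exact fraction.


4095/16777216

Outcome values over d=0..3: [1, 0, 0, 0]
Σy = 1, Σy² = 1, M = 4
μ = 1/4 = 1/4,  σ² = 1/4 − (1/4)² = 3/16
V_0 = 0, E_0 = 1
V_1 = 3/16·E_0 + (1/4)²·V_0 = 3/16;  E_1 = 1/4
V_2 = 3/16·E_1 + (1/4)²·V_1 = 15/256;  E_2 = 1/16
V_3 = 3/16·E_2 + (1/4)²·V_2 = 63/4096;  E_3 = 1/64
V_4 = 3/16·E_3 + (1/4)²·V_3 = 255/65536;  E_4 = 1/256
V_5 = 3/16·E_4 + (1/4)²·V_4 = 1023/1048576;  E_5 = 1/1024
V_6 = 3/16·E_5 + (1/4)²·V_5 = 4095/16777216;  E_6 = 1/4096


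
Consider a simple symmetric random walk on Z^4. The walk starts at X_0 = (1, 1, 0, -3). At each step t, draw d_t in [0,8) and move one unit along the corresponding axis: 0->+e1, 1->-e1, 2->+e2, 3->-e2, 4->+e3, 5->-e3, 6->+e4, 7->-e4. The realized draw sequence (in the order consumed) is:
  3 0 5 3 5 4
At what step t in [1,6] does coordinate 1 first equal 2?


t=0: X=(1, 1, 0, -3), d=3 → -e2, X_1=(1, 0, 0, -3)
t=1: X=(1, 0, 0, -3), d=0 → +e1, X_2=(2, 0, 0, -3)
t=2: X=(2, 0, 0, -3), d=5 → -e3, X_3=(2, 0, -1, -3)
t=3: X=(2, 0, -1, -3), d=3 → -e2, X_4=(2, -1, -1, -3)
t=4: X=(2, -1, -1, -3), d=5 → -e3, X_5=(2, -1, -2, -3)
t=5: X=(2, -1, -2, -3), d=4 → +e3, X_6=(2, -1, -1, -3)

2


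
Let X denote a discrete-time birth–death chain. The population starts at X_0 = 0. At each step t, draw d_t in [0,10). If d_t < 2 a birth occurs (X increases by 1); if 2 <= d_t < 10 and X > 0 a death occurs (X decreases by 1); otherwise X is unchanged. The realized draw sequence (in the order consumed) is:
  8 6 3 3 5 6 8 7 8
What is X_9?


0

t=0: X=0, d=8 → hold, X_1=0
t=1: X=0, d=6 → hold, X_2=0
t=2: X=0, d=3 → hold, X_3=0
t=3: X=0, d=3 → hold, X_4=0
t=4: X=0, d=5 → hold, X_5=0
t=5: X=0, d=6 → hold, X_6=0
t=6: X=0, d=8 → hold, X_7=0
t=7: X=0, d=7 → hold, X_8=0
t=8: X=0, d=8 → hold, X_9=0


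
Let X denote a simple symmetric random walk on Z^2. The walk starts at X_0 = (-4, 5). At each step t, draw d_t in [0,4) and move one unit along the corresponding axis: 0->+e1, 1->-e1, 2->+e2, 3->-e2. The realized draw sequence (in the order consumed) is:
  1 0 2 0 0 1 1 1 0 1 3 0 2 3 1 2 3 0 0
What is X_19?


t=0: X=(-4, 5), d=1 → -e1, X_1=(-5, 5)
t=1: X=(-5, 5), d=0 → +e1, X_2=(-4, 5)
t=2: X=(-4, 5), d=2 → +e2, X_3=(-4, 6)
t=3: X=(-4, 6), d=0 → +e1, X_4=(-3, 6)
t=4: X=(-3, 6), d=0 → +e1, X_5=(-2, 6)
t=5: X=(-2, 6), d=1 → -e1, X_6=(-3, 6)
t=6: X=(-3, 6), d=1 → -e1, X_7=(-4, 6)
t=7: X=(-4, 6), d=1 → -e1, X_8=(-5, 6)
t=8: X=(-5, 6), d=0 → +e1, X_9=(-4, 6)
t=9: X=(-4, 6), d=1 → -e1, X_10=(-5, 6)
t=10: X=(-5, 6), d=3 → -e2, X_11=(-5, 5)
t=11: X=(-5, 5), d=0 → +e1, X_12=(-4, 5)
t=12: X=(-4, 5), d=2 → +e2, X_13=(-4, 6)
t=13: X=(-4, 6), d=3 → -e2, X_14=(-4, 5)
t=14: X=(-4, 5), d=1 → -e1, X_15=(-5, 5)
t=15: X=(-5, 5), d=2 → +e2, X_16=(-5, 6)
t=16: X=(-5, 6), d=3 → -e2, X_17=(-5, 5)
t=17: X=(-5, 5), d=0 → +e1, X_18=(-4, 5)
t=18: X=(-4, 5), d=0 → +e1, X_19=(-3, 5)

(-3, 5)


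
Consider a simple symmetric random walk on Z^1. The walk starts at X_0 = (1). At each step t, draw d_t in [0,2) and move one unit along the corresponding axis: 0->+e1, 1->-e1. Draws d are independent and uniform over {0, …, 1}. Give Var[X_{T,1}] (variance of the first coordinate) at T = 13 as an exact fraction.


Outcome values over d=0..1: [1, -1]
Σy = 0, Σy² = 2, M = 2
μ = 0/2 = 0,  σ² = 2/2 − (0)² = 1
Independent increments: Var[X_13] = 13·σ² = 13·(1) = 13

13


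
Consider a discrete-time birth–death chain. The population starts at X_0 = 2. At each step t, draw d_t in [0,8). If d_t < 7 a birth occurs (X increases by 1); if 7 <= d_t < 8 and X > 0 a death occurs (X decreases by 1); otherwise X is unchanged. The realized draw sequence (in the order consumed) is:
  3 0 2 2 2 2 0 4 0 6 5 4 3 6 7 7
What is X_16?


t=0: X=2, d=3 → birth, X_1=3
t=1: X=3, d=0 → birth, X_2=4
t=2: X=4, d=2 → birth, X_3=5
t=3: X=5, d=2 → birth, X_4=6
t=4: X=6, d=2 → birth, X_5=7
t=5: X=7, d=2 → birth, X_6=8
t=6: X=8, d=0 → birth, X_7=9
t=7: X=9, d=4 → birth, X_8=10
t=8: X=10, d=0 → birth, X_9=11
t=9: X=11, d=6 → birth, X_10=12
t=10: X=12, d=5 → birth, X_11=13
t=11: X=13, d=4 → birth, X_12=14
t=12: X=14, d=3 → birth, X_13=15
t=13: X=15, d=6 → birth, X_14=16
t=14: X=16, d=7 → death, X_15=15
t=15: X=15, d=7 → death, X_16=14

14


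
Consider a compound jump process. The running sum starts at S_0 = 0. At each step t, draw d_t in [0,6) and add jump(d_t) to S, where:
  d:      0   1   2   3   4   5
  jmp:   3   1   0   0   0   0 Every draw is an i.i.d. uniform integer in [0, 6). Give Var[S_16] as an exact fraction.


176/9

Outcome values over d=0..5: [3, 1, 0, 0, 0, 0]
Σy = 4, Σy² = 10, M = 6
μ = 4/6 = 2/3,  σ² = 10/6 − (2/3)² = 11/9
Independent increments: Var[S_16] = 16·σ² = 16·(11/9) = 176/9


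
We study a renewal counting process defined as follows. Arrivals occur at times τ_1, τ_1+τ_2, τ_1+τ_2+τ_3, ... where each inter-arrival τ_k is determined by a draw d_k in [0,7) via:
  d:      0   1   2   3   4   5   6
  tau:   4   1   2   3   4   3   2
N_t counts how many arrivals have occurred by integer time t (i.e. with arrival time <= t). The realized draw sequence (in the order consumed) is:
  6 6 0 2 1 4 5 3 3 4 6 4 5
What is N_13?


5

draw d_1=6: τ_1=2, arrival time A_1=2
draw d_2=6: τ_2=2, arrival time A_2=4
draw d_3=0: τ_3=4, arrival time A_3=8
draw d_4=2: τ_4=2, arrival time A_4=10
draw d_5=1: τ_5=1, arrival time A_5=11
draw d_6=4: τ_6=4, arrival time A_6=15
draw d_7=5: τ_7=3, arrival time A_7=18
draw d_8=3: τ_8=3, arrival time A_8=21
draw d_9=3: τ_9=3, arrival time A_9=24
draw d_10=4: τ_10=4, arrival time A_10=28
draw d_11=6: τ_11=2, arrival time A_11=30
draw d_12=4: τ_12=4, arrival time A_12=34
draw d_13=5: τ_13=3, arrival time A_13=37
N_t over t=0..13: 0:0 1:0 2:1 3:1 4:2 5:2 6:2 7:2 8:3 9:3 10:4 11:5 12:5 13:5


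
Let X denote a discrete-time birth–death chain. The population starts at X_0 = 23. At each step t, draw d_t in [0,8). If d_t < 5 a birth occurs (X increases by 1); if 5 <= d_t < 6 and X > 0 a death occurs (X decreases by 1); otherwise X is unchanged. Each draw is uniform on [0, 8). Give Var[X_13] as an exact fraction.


X can drop by at most 1 per step and X_0 = 23 > T = 13, so X_t >= 23 − t >= 10 > 0 for every t <= 13: the floor at 0 (the 'and X > 0' condition) never binds. Hence X_13 = X_0 + Σ_{t<13} Y_t with i.i.d. increments Y_t = y(d_t) ∈ {+1, −1, 0}.
Outcome values over d=0..7: [1, 1, 1, 1, 1, -1, 0, 0]
Σy = 4, Σy² = 6, M = 8
μ = 4/8 = 1/2,  σ² = 6/8 − (1/2)² = 1/2
Independent increments: Var[X_13] = 13·σ² = 13·(1/2) = 13/2

13/2


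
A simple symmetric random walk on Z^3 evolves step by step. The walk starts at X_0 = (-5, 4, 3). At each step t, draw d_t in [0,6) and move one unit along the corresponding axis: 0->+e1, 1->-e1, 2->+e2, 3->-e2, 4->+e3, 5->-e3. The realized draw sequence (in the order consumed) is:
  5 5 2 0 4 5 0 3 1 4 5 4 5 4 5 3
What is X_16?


(-4, 3, 1)

t=0: X=(-5, 4, 3), d=5 → -e3, X_1=(-5, 4, 2)
t=1: X=(-5, 4, 2), d=5 → -e3, X_2=(-5, 4, 1)
t=2: X=(-5, 4, 1), d=2 → +e2, X_3=(-5, 5, 1)
t=3: X=(-5, 5, 1), d=0 → +e1, X_4=(-4, 5, 1)
t=4: X=(-4, 5, 1), d=4 → +e3, X_5=(-4, 5, 2)
t=5: X=(-4, 5, 2), d=5 → -e3, X_6=(-4, 5, 1)
t=6: X=(-4, 5, 1), d=0 → +e1, X_7=(-3, 5, 1)
t=7: X=(-3, 5, 1), d=3 → -e2, X_8=(-3, 4, 1)
t=8: X=(-3, 4, 1), d=1 → -e1, X_9=(-4, 4, 1)
t=9: X=(-4, 4, 1), d=4 → +e3, X_10=(-4, 4, 2)
t=10: X=(-4, 4, 2), d=5 → -e3, X_11=(-4, 4, 1)
t=11: X=(-4, 4, 1), d=4 → +e3, X_12=(-4, 4, 2)
t=12: X=(-4, 4, 2), d=5 → -e3, X_13=(-4, 4, 1)
t=13: X=(-4, 4, 1), d=4 → +e3, X_14=(-4, 4, 2)
t=14: X=(-4, 4, 2), d=5 → -e3, X_15=(-4, 4, 1)
t=15: X=(-4, 4, 1), d=3 → -e2, X_16=(-4, 3, 1)


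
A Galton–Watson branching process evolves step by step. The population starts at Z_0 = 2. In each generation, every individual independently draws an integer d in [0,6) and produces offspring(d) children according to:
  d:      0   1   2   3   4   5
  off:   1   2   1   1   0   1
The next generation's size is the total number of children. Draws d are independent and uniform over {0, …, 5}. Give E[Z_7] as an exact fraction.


Outcome values over d=0..5: [1, 2, 1, 1, 0, 1]
Σy = 6, Σy² = 8, M = 6
μ = 6/6 = 1,  σ² = 8/6 − (1)² = 1/3
E[Z_0] = 2
E[Z_1] = 1·E[Z_0] = 2
E[Z_2] = 1·E[Z_1] = 2
E[Z_3] = 1·E[Z_2] = 2
E[Z_4] = 1·E[Z_3] = 2
E[Z_5] = 1·E[Z_4] = 2
E[Z_6] = 1·E[Z_5] = 2
E[Z_7] = 1·E[Z_6] = 2

2


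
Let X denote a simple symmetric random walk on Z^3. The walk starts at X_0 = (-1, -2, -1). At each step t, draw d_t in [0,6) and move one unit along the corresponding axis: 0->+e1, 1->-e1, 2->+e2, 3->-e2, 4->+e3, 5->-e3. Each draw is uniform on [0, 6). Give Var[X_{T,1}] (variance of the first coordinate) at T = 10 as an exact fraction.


Outcome values over d=0..5: [1, -1, 0, 0, 0, 0]
Σy = 0, Σy² = 2, M = 6
μ = 0/6 = 0,  σ² = 2/6 − (0)² = 1/3
Independent increments: Var[X_10] = 10·σ² = 10·(1/3) = 10/3

10/3


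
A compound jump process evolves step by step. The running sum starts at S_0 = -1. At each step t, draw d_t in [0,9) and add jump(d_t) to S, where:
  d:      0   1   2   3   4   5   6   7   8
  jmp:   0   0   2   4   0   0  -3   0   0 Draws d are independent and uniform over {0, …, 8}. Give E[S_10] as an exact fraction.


7/3

Outcome values over d=0..8: [0, 0, 2, 4, 0, 0, -3, 0, 0]
Σy = 3, Σy² = 29, M = 9
μ = 3/9 = 1/3,  σ² = 29/9 − (1/3)² = 28/9
E[S_10] = -1 + 10·(1/3) = 7/3


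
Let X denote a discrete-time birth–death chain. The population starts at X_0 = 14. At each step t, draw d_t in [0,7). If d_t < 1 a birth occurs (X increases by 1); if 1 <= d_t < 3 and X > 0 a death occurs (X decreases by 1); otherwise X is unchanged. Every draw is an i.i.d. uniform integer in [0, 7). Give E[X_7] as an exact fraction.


13

X can drop by at most 1 per step and X_0 = 14 > T = 7, so X_t >= 14 − t >= 7 > 0 for every t <= 7: the floor at 0 (the 'and X > 0' condition) never binds. Hence X_7 = X_0 + Σ_{t<7} Y_t with i.i.d. increments Y_t = y(d_t) ∈ {+1, −1, 0}.
Outcome values over d=0..6: [1, -1, -1, 0, 0, 0, 0]
Σy = -1, Σy² = 3, M = 7
μ = -1/7 = -1/7,  σ² = 3/7 − (-1/7)² = 20/49
E[X_7] = 14 + 7·(-1/7) = 13


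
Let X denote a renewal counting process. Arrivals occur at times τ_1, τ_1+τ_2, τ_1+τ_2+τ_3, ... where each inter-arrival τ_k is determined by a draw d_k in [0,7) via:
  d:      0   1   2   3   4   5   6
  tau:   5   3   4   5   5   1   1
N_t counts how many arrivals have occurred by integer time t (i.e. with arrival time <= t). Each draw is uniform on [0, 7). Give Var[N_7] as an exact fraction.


519607581692/678223072849

Inter-arrival values over d=0..6: [5, 3, 4, 5, 5, 1, 1]
Each d has probability 1/7, so the pmf of τ is: f(1) = 2/7, f(3) = 1/7, f(4) = 1/7, f(5) = 3/7
Let p_n(j) = P(N_n = j), with p_0 = [1]. Condition on τ_1: p_n(0) = P(τ > n), and for j >= 1, p_n(j) = Σ_{k<=n} f(k)·p_{n−k}(j−1)
p_1 = [5/7, 2/7]  (j = 0..1)
p_2 = [5/7, 10/49, 4/49]  (j = 0..2)
p_3 = [4/7, 17/49, 20/343, 8/343]  (j = 0..3)
p_4 = [3/7, 20/49, 48/343, 40/2401, 16/2401]  (j = 0..4)
p_5 = [0, 37/49, 64/343, 124/2401, 80/16807, 32/16807]  (j = 0..5)
p_6 = [0, 24/49, 143/343, 176/2401, 304/16807, 160/117649, 64/117649]  (j = 0..6)
p_7 = [0, 22/49, 115/343, 438/2401, 64/2401, 720/117649, 320/823543, 128/823543]  (j = 0..7)
E[N_7] = Σ j·p_7(j) = 1488510/823543;  E[N_7²] = Σ j²·p_7(j) = 3321344/823543
Var[N_7] = 3321344/823543 − (1488510/823543)² = 519607581692/678223072849


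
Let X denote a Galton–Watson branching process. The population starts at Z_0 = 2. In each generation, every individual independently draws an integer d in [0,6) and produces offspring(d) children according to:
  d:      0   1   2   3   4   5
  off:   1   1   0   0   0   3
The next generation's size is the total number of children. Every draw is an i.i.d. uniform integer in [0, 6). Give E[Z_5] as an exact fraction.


Outcome values over d=0..5: [1, 1, 0, 0, 0, 3]
Σy = 5, Σy² = 11, M = 6
μ = 5/6 = 5/6,  σ² = 11/6 − (5/6)² = 41/36
E[Z_0] = 2
E[Z_1] = 5/6·E[Z_0] = 5/3
E[Z_2] = 5/6·E[Z_1] = 25/18
E[Z_3] = 5/6·E[Z_2] = 125/108
E[Z_4] = 5/6·E[Z_3] = 625/648
E[Z_5] = 5/6·E[Z_4] = 3125/3888

3125/3888


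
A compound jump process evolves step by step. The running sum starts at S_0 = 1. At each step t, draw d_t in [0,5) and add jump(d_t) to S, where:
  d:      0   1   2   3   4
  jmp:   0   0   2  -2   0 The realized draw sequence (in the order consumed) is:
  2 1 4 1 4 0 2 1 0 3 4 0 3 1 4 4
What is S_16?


t=0: S=1, d=2, jump=2, S_1=3
t=1: S=3, d=1, jump=0, S_2=3
t=2: S=3, d=4, jump=0, S_3=3
t=3: S=3, d=1, jump=0, S_4=3
t=4: S=3, d=4, jump=0, S_5=3
t=5: S=3, d=0, jump=0, S_6=3
t=6: S=3, d=2, jump=2, S_7=5
t=7: S=5, d=1, jump=0, S_8=5
t=8: S=5, d=0, jump=0, S_9=5
t=9: S=5, d=3, jump=-2, S_10=3
t=10: S=3, d=4, jump=0, S_11=3
t=11: S=3, d=0, jump=0, S_12=3
t=12: S=3, d=3, jump=-2, S_13=1
t=13: S=1, d=1, jump=0, S_14=1
t=14: S=1, d=4, jump=0, S_15=1
t=15: S=1, d=4, jump=0, S_16=1

1


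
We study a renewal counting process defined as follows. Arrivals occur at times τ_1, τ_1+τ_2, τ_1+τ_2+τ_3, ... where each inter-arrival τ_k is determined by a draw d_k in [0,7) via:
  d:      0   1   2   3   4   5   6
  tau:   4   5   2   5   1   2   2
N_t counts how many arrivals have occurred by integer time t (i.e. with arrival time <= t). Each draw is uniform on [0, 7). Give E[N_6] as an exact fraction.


Inter-arrival values over d=0..6: [4, 5, 2, 5, 1, 2, 2]
Each d has probability 1/7, so the pmf of τ is: f(1) = 1/7, f(2) = 3/7, f(4) = 1/7, f(5) = 2/7
Renewal equation for m(n) = E[N_n]: condition on τ_1 = k (if k <= n, one arrival plus a fresh copy on the remaining n−k steps): m(n) = F(n) + Σ_{k<=n} f(k)·m(n−k), where F(n) = P(τ <= n) and m(0) = 0
m(1) = F(1) = 1/7
m(2) = F(2) + f(1)·m(1) = 4/7 + 1/7·1/7 = 29/49
m(3) = F(3) + f(1)·m(2) + f(2)·m(1) = 4/7 + 1/7·29/49 + 3/7·1/7 = 246/343
m(4) = F(4) + f(1)·m(3) + f(2)·m(2) = 5/7 + 1/7·246/343 + 3/7·29/49 = 2570/2401
m(5) = F(5) + f(1)·m(4) + f(2)·m(3) + f(4)·m(1) = 1 + 1/7·2570/2401 + 3/7·246/343 + 1/7·1/7 = 24886/16807
m(6) = F(6) + f(1)·m(5) + f(2)·m(4) + f(4)·m(2) + f(5)·m(1) = 1 + 1/7·24886/16807 + 3/7·2570/2401 + 1/7·29/49 + 2/7·1/7 = 211254/117649
E[N_6] = m(6) = 211254/117649

211254/117649


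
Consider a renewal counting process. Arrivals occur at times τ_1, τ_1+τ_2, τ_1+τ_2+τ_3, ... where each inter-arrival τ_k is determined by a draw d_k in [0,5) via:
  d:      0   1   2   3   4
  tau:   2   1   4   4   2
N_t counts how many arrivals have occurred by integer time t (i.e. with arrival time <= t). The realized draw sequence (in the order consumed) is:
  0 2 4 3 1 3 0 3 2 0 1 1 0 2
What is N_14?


draw d_1=0: τ_1=2, arrival time A_1=2
draw d_2=2: τ_2=4, arrival time A_2=6
draw d_3=4: τ_3=2, arrival time A_3=8
draw d_4=3: τ_4=4, arrival time A_4=12
draw d_5=1: τ_5=1, arrival time A_5=13
draw d_6=3: τ_6=4, arrival time A_6=17
draw d_7=0: τ_7=2, arrival time A_7=19
draw d_8=3: τ_8=4, arrival time A_8=23
draw d_9=2: τ_9=4, arrival time A_9=27
draw d_10=0: τ_10=2, arrival time A_10=29
draw d_11=1: τ_11=1, arrival time A_11=30
draw d_12=1: τ_12=1, arrival time A_12=31
draw d_13=0: τ_13=2, arrival time A_13=33
draw d_14=2: τ_14=4, arrival time A_14=37
N_t over t=0..14: 0:0 1:0 2:1 3:1 4:1 5:1 6:2 7:2 8:3 9:3 10:3 11:3 12:4 13:5 14:5

5


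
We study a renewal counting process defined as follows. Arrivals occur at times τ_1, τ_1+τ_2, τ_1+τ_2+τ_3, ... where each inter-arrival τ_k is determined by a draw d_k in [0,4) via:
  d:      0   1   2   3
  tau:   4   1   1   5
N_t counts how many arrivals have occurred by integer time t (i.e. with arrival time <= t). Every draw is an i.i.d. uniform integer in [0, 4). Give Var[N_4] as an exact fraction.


Inter-arrival values over d=0..3: [4, 1, 1, 5]
Each d has probability 1/4, so the pmf of τ is: f(1) = 1/2, f(4) = 1/4, f(5) = 1/4
Let p_n(j) = P(N_n = j), with p_0 = [1]. Condition on τ_1: p_n(0) = P(τ > n), and for j >= 1, p_n(j) = Σ_{k<=n} f(k)·p_{n−k}(j−1)
p_1 = [1/2, 1/2]  (j = 0..1)
p_2 = [1/2, 1/4, 1/4]  (j = 0..2)
p_3 = [1/2, 1/4, 1/8, 1/8]  (j = 0..3)
p_4 = [1/4, 1/2, 1/8, 1/16, 1/16]  (j = 0..4)
E[N_4] = Σ j·p_4(j) = 19/16;  E[N_4²] = Σ j²·p_4(j) = 41/16
Var[N_4] = 41/16 − (19/16)² = 295/256

295/256


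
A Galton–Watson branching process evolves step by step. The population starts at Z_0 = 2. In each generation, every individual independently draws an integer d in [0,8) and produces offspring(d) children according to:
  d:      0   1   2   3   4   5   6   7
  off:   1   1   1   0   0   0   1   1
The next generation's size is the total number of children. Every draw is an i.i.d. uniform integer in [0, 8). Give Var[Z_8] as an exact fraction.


6401012109375/140737488355328

Outcome values over d=0..7: [1, 1, 1, 0, 0, 0, 1, 1]
Σy = 5, Σy² = 5, M = 8
μ = 5/8 = 5/8,  σ² = 5/8 − (5/8)² = 15/64
V_0 = 0, E_0 = 2
V_1 = 15/64·E_0 + (5/8)²·V_0 = 15/32;  E_1 = 5/4
V_2 = 15/64·E_1 + (5/8)²·V_1 = 975/2048;  E_2 = 25/32
V_3 = 15/64·E_2 + (5/8)²·V_2 = 48375/131072;  E_3 = 125/256
V_4 = 15/64·E_3 + (5/8)²·V_3 = 2169375/8388608;  E_4 = 625/2048
V_5 = 15/64·E_4 + (5/8)²·V_4 = 92634375/536870912;  E_5 = 3125/16384
V_6 = 15/64·E_5 + (5/8)²·V_5 = 3851859375/34359738368;  E_6 = 15625/131072
V_7 = 15/64·E_6 + (5/8)²·V_6 = 157736484375/2199023255552;  E_7 = 78125/1048576
V_8 = 15/64·E_7 + (5/8)²·V_7 = 6401012109375/140737488355328;  E_8 = 390625/8388608


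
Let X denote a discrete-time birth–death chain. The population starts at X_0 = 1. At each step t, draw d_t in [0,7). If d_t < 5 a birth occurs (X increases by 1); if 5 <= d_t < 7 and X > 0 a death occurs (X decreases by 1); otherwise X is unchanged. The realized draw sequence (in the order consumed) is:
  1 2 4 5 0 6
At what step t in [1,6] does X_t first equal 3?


2

t=0: X=1, d=1 → birth, X_1=2
t=1: X=2, d=2 → birth, X_2=3
t=2: X=3, d=4 → birth, X_3=4
t=3: X=4, d=5 → death, X_4=3
t=4: X=3, d=0 → birth, X_5=4
t=5: X=4, d=6 → death, X_6=3


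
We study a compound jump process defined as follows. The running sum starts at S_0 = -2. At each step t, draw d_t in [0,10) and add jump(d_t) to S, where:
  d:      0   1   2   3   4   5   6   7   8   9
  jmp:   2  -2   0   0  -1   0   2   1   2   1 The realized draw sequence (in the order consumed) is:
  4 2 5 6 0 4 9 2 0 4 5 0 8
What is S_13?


6

t=0: S=-2, d=4, jump=-1, S_1=-3
t=1: S=-3, d=2, jump=0, S_2=-3
t=2: S=-3, d=5, jump=0, S_3=-3
t=3: S=-3, d=6, jump=2, S_4=-1
t=4: S=-1, d=0, jump=2, S_5=1
t=5: S=1, d=4, jump=-1, S_6=0
t=6: S=0, d=9, jump=1, S_7=1
t=7: S=1, d=2, jump=0, S_8=1
t=8: S=1, d=0, jump=2, S_9=3
t=9: S=3, d=4, jump=-1, S_10=2
t=10: S=2, d=5, jump=0, S_11=2
t=11: S=2, d=0, jump=2, S_12=4
t=12: S=4, d=8, jump=2, S_13=6


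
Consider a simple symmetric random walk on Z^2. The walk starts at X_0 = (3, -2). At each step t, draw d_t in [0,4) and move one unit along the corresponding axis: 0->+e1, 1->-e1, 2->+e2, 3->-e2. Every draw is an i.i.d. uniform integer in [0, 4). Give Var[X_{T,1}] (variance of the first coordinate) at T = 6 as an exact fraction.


Outcome values over d=0..3: [1, -1, 0, 0]
Σy = 0, Σy² = 2, M = 4
μ = 0/4 = 0,  σ² = 2/4 − (0)² = 1/2
Independent increments: Var[X_6] = 6·σ² = 6·(1/2) = 3

3


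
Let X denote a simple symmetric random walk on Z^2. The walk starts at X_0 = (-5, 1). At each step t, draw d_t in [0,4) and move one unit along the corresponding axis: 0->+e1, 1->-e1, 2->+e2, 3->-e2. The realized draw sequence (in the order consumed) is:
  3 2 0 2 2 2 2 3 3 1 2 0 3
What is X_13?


(-4, 3)

t=0: X=(-5, 1), d=3 → -e2, X_1=(-5, 0)
t=1: X=(-5, 0), d=2 → +e2, X_2=(-5, 1)
t=2: X=(-5, 1), d=0 → +e1, X_3=(-4, 1)
t=3: X=(-4, 1), d=2 → +e2, X_4=(-4, 2)
t=4: X=(-4, 2), d=2 → +e2, X_5=(-4, 3)
t=5: X=(-4, 3), d=2 → +e2, X_6=(-4, 4)
t=6: X=(-4, 4), d=2 → +e2, X_7=(-4, 5)
t=7: X=(-4, 5), d=3 → -e2, X_8=(-4, 4)
t=8: X=(-4, 4), d=3 → -e2, X_9=(-4, 3)
t=9: X=(-4, 3), d=1 → -e1, X_10=(-5, 3)
t=10: X=(-5, 3), d=2 → +e2, X_11=(-5, 4)
t=11: X=(-5, 4), d=0 → +e1, X_12=(-4, 4)
t=12: X=(-4, 4), d=3 → -e2, X_13=(-4, 3)


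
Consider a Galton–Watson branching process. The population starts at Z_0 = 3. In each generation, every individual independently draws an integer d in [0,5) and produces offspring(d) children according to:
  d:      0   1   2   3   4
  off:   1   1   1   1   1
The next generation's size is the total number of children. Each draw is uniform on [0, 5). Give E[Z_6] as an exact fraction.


3

Outcome values over d=0..4: [1, 1, 1, 1, 1]
Σy = 5, Σy² = 5, M = 5
μ = 5/5 = 1,  σ² = 5/5 − (1)² = 0
E[Z_0] = 3
E[Z_1] = 1·E[Z_0] = 3
E[Z_2] = 1·E[Z_1] = 3
E[Z_3] = 1·E[Z_2] = 3
E[Z_4] = 1·E[Z_3] = 3
E[Z_5] = 1·E[Z_4] = 3
E[Z_6] = 1·E[Z_5] = 3


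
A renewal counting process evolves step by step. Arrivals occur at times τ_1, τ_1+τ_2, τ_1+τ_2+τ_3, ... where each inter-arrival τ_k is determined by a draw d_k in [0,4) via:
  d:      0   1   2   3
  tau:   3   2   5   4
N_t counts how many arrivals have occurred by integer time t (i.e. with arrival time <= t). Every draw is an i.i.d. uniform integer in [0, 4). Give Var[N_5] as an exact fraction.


39/256

Inter-arrival values over d=0..3: [3, 2, 5, 4]
Each d has probability 1/4, so the pmf of τ is: f(2) = 1/4, f(3) = 1/4, f(4) = 1/4, f(5) = 1/4
Let p_n(j) = P(N_n = j), with p_0 = [1]. Condition on τ_1: p_n(0) = P(τ > n), and for j >= 1, p_n(j) = Σ_{k<=n} f(k)·p_{n−k}(j−1)
p_1 = [1]  (j = 0)
p_2 = [3/4, 1/4]  (j = 0..1)
p_3 = [1/2, 1/2]  (j = 0..1)
p_4 = [1/4, 11/16, 1/16]  (j = 0..2)
p_5 = [0, 13/16, 3/16]  (j = 0..2)
E[N_5] = Σ j·p_5(j) = 19/16;  E[N_5²] = Σ j²·p_5(j) = 25/16
Var[N_5] = 25/16 − (19/16)² = 39/256


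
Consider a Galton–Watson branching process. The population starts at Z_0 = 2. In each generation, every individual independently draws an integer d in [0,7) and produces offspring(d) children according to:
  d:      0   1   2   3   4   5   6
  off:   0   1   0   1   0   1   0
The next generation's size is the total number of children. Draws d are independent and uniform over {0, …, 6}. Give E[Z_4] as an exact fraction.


Outcome values over d=0..6: [0, 1, 0, 1, 0, 1, 0]
Σy = 3, Σy² = 3, M = 7
μ = 3/7 = 3/7,  σ² = 3/7 − (3/7)² = 12/49
E[Z_0] = 2
E[Z_1] = 3/7·E[Z_0] = 6/7
E[Z_2] = 3/7·E[Z_1] = 18/49
E[Z_3] = 3/7·E[Z_2] = 54/343
E[Z_4] = 3/7·E[Z_3] = 162/2401

162/2401
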